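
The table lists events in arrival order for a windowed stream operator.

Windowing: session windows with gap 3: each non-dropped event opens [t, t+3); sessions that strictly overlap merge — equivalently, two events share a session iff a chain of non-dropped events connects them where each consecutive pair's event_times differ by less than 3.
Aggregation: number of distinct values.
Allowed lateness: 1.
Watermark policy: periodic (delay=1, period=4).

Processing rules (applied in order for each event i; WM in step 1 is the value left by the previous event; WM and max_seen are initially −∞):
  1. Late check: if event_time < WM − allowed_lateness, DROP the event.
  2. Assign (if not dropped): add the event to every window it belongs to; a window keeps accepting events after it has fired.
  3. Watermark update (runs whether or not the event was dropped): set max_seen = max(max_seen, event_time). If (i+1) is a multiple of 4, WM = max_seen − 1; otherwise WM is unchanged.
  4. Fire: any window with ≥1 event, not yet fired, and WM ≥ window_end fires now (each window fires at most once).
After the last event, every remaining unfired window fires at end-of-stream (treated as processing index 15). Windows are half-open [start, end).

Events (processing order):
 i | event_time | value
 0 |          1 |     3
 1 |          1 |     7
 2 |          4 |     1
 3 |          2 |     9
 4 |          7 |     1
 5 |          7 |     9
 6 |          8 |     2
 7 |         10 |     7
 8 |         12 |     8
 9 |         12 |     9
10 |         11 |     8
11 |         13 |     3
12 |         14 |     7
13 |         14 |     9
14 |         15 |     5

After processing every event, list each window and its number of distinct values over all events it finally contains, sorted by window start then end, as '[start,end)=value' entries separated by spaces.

i=0 t=1 v=3: → [1,4); WM=−∞
i=1 t=1 v=7: → [1,4); WM=−∞
i=2 t=4 v=1: → [4,7); WM=−∞
i=3 t=2 v=9: → [1,7); WM=3
i=4 t=7 v=1: → [7,10); WM=3
i=5 t=7 v=9: → [7,10); WM=3
i=6 t=8 v=2: → [7,11); WM=3
i=7 t=10 v=7: → [7,13); WM=9
i=8 t=12 v=8: → [7,15); WM=9
i=9 t=12 v=9: → [7,15); WM=9
i=10 t=11 v=8: → [7,15); WM=9
i=11 t=13 v=3: → [7,16); WM=12
i=12 t=14 v=7: → [7,17); WM=12
i=13 t=14 v=9: → [7,17); WM=12
i=14 t=15 v=5: → [7,18); WM=12

[1,7)=4 [7,18)=7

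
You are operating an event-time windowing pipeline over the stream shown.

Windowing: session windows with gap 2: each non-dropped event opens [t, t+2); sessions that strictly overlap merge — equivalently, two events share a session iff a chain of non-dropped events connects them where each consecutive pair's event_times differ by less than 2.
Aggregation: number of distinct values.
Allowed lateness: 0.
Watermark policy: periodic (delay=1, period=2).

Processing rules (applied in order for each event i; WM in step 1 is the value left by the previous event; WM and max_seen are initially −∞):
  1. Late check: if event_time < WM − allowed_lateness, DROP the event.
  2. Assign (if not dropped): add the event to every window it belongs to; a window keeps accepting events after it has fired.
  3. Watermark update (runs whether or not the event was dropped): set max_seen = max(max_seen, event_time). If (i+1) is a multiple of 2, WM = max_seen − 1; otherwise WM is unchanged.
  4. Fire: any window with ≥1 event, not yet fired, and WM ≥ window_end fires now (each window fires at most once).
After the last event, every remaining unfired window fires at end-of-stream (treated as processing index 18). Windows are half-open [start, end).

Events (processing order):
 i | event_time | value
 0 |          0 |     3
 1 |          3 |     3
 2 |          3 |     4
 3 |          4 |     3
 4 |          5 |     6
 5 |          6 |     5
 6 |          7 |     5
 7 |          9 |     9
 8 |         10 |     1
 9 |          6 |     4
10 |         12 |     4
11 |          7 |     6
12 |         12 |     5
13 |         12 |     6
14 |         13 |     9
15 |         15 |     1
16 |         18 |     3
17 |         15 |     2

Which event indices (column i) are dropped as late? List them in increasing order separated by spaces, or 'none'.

9 11

i=0 t=0 v=3: → [0,2); WM=−∞
i=1 t=3 v=3: → [3,5); WM=2
i=2 t=3 v=4: → [3,5); WM=2
i=3 t=4 v=3: → [3,6); WM=3
i=4 t=5 v=6: → [3,7); WM=3
i=5 t=6 v=5: → [3,8); WM=5
i=6 t=7 v=5: → [3,9); WM=5
i=7 t=9 v=9: → [9,11); WM=8
i=8 t=10 v=1: → [9,12); WM=8
i=9 t=6 v=4: DROP (t<8-0); WM=9
i=10 t=12 v=4: → [12,14); WM=9
i=11 t=7 v=6: DROP (t<9-0); WM=11
i=12 t=12 v=5: → [12,14); WM=11
i=13 t=12 v=6: → [12,14); WM=11
i=14 t=13 v=9: → [12,15); WM=11
i=15 t=15 v=1: → [15,17); WM=14
i=16 t=18 v=3: → [18,20); WM=14
i=17 t=15 v=2: → [15,17); WM=17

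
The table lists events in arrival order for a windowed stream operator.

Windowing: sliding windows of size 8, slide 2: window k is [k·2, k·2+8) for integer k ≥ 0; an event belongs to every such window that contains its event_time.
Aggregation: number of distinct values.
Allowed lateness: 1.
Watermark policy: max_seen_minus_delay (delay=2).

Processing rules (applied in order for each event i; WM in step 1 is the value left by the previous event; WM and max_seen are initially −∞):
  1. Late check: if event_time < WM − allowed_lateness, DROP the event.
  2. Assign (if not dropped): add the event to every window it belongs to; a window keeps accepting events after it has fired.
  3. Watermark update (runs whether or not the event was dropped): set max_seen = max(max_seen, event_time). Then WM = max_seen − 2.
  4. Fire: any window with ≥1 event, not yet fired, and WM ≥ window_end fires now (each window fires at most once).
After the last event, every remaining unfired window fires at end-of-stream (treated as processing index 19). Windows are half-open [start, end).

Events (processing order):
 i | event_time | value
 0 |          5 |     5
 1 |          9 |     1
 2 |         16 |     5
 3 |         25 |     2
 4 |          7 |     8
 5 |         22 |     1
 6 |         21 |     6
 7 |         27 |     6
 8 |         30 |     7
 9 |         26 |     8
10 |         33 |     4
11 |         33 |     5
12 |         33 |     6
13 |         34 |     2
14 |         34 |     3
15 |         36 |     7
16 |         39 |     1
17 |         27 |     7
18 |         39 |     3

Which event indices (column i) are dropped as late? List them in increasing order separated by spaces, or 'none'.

i=0 t=5 v=5: → [4,12),[2,10),[0,8); WM=3
i=1 t=9 v=1: → [8,16),[6,14),[4,12),[2,10); WM=7
i=2 t=16 v=5: → [16,24),[14,22),[12,20),[10,18); WM=14; [0,8) fires=1 [2,10) fires=2 [4,12) fires=2 [6,14) fires=1
i=3 t=25 v=2: → [24,32),[22,30),[20,28),[18,26); WM=23; [8,16) fires=1 [10,18) fires=1 [12,20) fires=1 [14,22) fires=1
i=4 t=7 v=8: DROP (t<23-1); WM=23
i=5 t=22 v=1: → [22,30),[20,28),[18,26),[16,24); WM=23
i=6 t=21 v=6: DROP (t<23-1); WM=23
i=7 t=27 v=6: → [26,34),[24,32),[22,30),[20,28); WM=25; [16,24) fires=2
i=8 t=30 v=7: → [30,38),[28,36),[26,34),[24,32); WM=28; [18,26) fires=2 [20,28) fires=3
i=9 t=26 v=8: DROP (t<28-1); WM=28
i=10 t=33 v=4: → [32,40),[30,38),[28,36),[26,34); WM=31; [22,30) fires=3
i=11 t=33 v=5: → [32,40),[30,38),[28,36),[26,34); WM=31
i=12 t=33 v=6: → [32,40),[30,38),[28,36),[26,34); WM=31
i=13 t=34 v=2: → [34,42),[32,40),[30,38),[28,36); WM=32; [24,32) fires=3
i=14 t=34 v=3: → [34,42),[32,40),[30,38),[28,36); WM=32
i=15 t=36 v=7: → [36,44),[34,42),[32,40),[30,38); WM=34; [26,34) fires=4
i=16 t=39 v=1: → [38,46),[36,44),[34,42),[32,40); WM=37; [28,36) fires=6
i=17 t=27 v=7: DROP (t<37-1); WM=37
i=18 t=39 v=3: → [38,46),[36,44),[34,42),[32,40); WM=37

4 6 9 17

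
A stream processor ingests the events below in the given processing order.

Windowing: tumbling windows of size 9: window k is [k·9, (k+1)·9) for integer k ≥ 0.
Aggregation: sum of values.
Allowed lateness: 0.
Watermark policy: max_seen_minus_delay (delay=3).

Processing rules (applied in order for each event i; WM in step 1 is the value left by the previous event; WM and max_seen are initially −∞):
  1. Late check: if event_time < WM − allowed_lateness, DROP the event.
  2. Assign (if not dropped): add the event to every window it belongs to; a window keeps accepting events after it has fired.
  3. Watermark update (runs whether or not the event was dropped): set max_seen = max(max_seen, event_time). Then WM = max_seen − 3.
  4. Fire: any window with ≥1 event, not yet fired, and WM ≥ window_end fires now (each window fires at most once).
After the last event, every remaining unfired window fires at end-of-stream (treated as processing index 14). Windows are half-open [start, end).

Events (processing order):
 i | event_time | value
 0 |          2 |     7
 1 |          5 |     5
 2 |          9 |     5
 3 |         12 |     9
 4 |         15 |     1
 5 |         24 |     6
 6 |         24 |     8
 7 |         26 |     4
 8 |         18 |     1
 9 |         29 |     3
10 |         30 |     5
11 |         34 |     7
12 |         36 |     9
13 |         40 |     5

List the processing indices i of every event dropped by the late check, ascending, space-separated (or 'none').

8

i=0 t=2 v=7: → [0,9); WM=-1
i=1 t=5 v=5: → [0,9); WM=2
i=2 t=9 v=5: → [9,18); WM=6
i=3 t=12 v=9: → [9,18); WM=9; [0,9) fires=12
i=4 t=15 v=1: → [9,18); WM=12
i=5 t=24 v=6: → [18,27); WM=21; [9,18) fires=15
i=6 t=24 v=8: → [18,27); WM=21
i=7 t=26 v=4: → [18,27); WM=23
i=8 t=18 v=1: DROP (t<23-0); WM=23
i=9 t=29 v=3: → [27,36); WM=26
i=10 t=30 v=5: → [27,36); WM=27; [18,27) fires=18
i=11 t=34 v=7: → [27,36); WM=31
i=12 t=36 v=9: → [36,45); WM=33
i=13 t=40 v=5: → [36,45); WM=37; [27,36) fires=15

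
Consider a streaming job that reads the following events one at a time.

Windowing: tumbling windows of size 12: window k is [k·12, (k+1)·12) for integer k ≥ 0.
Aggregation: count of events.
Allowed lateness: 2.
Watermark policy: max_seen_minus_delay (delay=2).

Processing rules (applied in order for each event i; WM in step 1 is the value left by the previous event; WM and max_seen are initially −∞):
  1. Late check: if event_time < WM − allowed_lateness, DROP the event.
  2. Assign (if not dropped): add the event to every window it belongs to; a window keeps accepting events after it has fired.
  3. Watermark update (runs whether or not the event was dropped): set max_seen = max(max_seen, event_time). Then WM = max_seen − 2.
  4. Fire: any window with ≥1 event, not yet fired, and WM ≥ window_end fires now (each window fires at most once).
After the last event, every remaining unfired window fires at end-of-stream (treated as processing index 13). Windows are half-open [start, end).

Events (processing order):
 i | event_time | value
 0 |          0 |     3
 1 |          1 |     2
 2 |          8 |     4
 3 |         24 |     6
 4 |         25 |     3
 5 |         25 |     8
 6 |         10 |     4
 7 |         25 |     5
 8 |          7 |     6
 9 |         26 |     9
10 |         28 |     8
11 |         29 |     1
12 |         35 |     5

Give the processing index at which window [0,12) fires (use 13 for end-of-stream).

i=0 t=0 v=3: → [0,12); WM=-2
i=1 t=1 v=2: → [0,12); WM=-1
i=2 t=8 v=4: → [0,12); WM=6
i=3 t=24 v=6: → [24,36); WM=22; [0,12) fires=3
i=4 t=25 v=3: → [24,36); WM=23
i=5 t=25 v=8: → [24,36); WM=23
i=6 t=10 v=4: DROP (t<23-2); WM=23
i=7 t=25 v=5: → [24,36); WM=23
i=8 t=7 v=6: DROP (t<23-2); WM=23
i=9 t=26 v=9: → [24,36); WM=24
i=10 t=28 v=8: → [24,36); WM=26
i=11 t=29 v=1: → [24,36); WM=27
i=12 t=35 v=5: → [24,36); WM=33

3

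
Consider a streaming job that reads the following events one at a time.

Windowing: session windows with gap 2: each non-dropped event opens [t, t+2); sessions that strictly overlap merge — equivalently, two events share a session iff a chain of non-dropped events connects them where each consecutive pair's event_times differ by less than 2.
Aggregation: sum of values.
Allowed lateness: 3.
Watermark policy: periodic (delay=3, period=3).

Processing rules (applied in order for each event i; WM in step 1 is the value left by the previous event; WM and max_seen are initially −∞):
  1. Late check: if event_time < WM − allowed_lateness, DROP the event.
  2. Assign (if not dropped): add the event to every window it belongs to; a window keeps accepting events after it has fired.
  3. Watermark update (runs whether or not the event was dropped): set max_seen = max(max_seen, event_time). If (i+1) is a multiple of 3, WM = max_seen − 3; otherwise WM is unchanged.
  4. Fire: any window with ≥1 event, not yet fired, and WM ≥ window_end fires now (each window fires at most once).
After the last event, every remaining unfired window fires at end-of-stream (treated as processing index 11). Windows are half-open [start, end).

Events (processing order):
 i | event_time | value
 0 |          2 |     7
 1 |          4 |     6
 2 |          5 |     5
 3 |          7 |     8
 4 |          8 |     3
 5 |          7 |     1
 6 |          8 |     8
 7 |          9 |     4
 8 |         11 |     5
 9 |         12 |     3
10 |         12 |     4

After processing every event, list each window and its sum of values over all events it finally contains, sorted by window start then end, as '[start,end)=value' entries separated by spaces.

[2,4)=7 [4,7)=11 [7,11)=24 [11,14)=12

i=0 t=2 v=7: → [2,4); WM=−∞
i=1 t=4 v=6: → [4,6); WM=−∞
i=2 t=5 v=5: → [4,7); WM=2
i=3 t=7 v=8: → [7,9); WM=2
i=4 t=8 v=3: → [7,10); WM=2
i=5 t=7 v=1: → [7,10); WM=5
i=6 t=8 v=8: → [7,10); WM=5
i=7 t=9 v=4: → [7,11); WM=5
i=8 t=11 v=5: → [11,13); WM=8
i=9 t=12 v=3: → [11,14); WM=8
i=10 t=12 v=4: → [11,14); WM=8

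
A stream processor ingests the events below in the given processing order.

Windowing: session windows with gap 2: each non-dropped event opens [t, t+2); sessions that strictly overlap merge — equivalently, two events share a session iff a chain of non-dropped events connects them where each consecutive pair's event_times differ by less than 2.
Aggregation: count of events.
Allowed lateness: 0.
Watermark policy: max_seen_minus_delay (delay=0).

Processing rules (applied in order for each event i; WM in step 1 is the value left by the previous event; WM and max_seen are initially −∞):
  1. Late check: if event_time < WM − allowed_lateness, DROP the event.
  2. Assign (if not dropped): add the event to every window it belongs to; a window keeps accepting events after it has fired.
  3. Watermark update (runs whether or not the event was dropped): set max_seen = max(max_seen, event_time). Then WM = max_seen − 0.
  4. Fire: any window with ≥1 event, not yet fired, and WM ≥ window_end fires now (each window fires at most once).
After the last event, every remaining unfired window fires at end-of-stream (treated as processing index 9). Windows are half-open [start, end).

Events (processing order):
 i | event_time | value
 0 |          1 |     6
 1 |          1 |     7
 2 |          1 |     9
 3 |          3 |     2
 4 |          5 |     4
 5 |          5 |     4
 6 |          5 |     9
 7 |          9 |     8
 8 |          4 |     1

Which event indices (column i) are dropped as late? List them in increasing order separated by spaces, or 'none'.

i=0 t=1 v=6: → [1,3); WM=1
i=1 t=1 v=7: → [1,3); WM=1
i=2 t=1 v=9: → [1,3); WM=1
i=3 t=3 v=2: → [3,5); WM=3
i=4 t=5 v=4: → [5,7); WM=5
i=5 t=5 v=4: → [5,7); WM=5
i=6 t=5 v=9: → [5,7); WM=5
i=7 t=9 v=8: → [9,11); WM=9
i=8 t=4 v=1: DROP (t<9-0); WM=9

8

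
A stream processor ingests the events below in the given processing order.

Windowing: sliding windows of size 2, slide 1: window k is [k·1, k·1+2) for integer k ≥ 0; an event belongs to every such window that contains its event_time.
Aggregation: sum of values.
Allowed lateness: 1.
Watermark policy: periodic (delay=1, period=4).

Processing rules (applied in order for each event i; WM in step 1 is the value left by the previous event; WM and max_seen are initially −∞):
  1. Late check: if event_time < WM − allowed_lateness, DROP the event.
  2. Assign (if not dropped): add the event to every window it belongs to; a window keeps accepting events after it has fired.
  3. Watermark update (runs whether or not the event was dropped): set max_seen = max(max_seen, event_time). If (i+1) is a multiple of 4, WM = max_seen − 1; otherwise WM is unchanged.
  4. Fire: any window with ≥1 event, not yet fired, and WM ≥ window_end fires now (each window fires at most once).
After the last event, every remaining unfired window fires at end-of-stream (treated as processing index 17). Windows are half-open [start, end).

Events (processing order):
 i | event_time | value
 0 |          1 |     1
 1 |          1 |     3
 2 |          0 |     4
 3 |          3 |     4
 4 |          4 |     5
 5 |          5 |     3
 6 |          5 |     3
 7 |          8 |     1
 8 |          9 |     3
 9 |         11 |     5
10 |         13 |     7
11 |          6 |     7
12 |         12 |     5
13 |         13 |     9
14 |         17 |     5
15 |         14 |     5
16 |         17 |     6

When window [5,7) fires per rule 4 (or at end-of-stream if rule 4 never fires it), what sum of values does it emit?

i=0 t=1 v=1: → [1,3),[0,2); WM=−∞
i=1 t=1 v=3: → [1,3),[0,2); WM=−∞
i=2 t=0 v=4: → [0,2); WM=−∞
i=3 t=3 v=4: → [3,5),[2,4); WM=2; [0,2) fires=8
i=4 t=4 v=5: → [4,6),[3,5); WM=2
i=5 t=5 v=3: → [5,7),[4,6); WM=2
i=6 t=5 v=3: → [5,7),[4,6); WM=2
i=7 t=8 v=1: → [8,10),[7,9); WM=7; [1,3) fires=4 [2,4) fires=4 [3,5) fires=9 [4,6) fires=11 [5,7) fires=6
i=8 t=9 v=3: → [9,11),[8,10); WM=7
i=9 t=11 v=5: → [11,13),[10,12); WM=7
i=10 t=13 v=7: → [13,15),[12,14); WM=7
i=11 t=6 v=7: → [6,8),[5,7); WM=12; [6,8) fires=7 [7,9) fires=1 [8,10) fires=4 [9,11) fires=3 [10,12) fires=5
i=12 t=12 v=5: → [12,14),[11,13); WM=12
i=13 t=13 v=9: → [13,15),[12,14); WM=12
i=14 t=17 v=5: → [17,19),[16,18); WM=12
i=15 t=14 v=5: → [14,16),[13,15); WM=16; [11,13) fires=10 [12,14) fires=21 [13,15) fires=21 [14,16) fires=5
i=16 t=17 v=6: → [17,19),[16,18); WM=16

6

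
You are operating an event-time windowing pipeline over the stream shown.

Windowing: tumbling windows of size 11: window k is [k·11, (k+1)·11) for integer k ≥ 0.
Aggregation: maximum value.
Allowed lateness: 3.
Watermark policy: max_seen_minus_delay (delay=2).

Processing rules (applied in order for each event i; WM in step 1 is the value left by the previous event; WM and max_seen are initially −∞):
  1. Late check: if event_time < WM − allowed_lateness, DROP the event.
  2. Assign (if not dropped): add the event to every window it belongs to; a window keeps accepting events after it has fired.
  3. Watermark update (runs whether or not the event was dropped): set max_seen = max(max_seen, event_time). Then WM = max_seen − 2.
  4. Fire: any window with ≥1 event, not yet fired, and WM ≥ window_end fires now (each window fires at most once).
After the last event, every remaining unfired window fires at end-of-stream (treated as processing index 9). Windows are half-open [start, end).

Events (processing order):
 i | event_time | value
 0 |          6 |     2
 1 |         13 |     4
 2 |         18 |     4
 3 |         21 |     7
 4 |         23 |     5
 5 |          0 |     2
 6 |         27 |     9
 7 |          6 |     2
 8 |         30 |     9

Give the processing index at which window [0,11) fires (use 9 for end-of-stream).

i=0 t=6 v=2: → [0,11); WM=4
i=1 t=13 v=4: → [11,22); WM=11; [0,11) fires=2
i=2 t=18 v=4: → [11,22); WM=16
i=3 t=21 v=7: → [11,22); WM=19
i=4 t=23 v=5: → [22,33); WM=21
i=5 t=0 v=2: DROP (t<21-3); WM=21
i=6 t=27 v=9: → [22,33); WM=25; [11,22) fires=7
i=7 t=6 v=2: DROP (t<25-3); WM=25
i=8 t=30 v=9: → [22,33); WM=28

1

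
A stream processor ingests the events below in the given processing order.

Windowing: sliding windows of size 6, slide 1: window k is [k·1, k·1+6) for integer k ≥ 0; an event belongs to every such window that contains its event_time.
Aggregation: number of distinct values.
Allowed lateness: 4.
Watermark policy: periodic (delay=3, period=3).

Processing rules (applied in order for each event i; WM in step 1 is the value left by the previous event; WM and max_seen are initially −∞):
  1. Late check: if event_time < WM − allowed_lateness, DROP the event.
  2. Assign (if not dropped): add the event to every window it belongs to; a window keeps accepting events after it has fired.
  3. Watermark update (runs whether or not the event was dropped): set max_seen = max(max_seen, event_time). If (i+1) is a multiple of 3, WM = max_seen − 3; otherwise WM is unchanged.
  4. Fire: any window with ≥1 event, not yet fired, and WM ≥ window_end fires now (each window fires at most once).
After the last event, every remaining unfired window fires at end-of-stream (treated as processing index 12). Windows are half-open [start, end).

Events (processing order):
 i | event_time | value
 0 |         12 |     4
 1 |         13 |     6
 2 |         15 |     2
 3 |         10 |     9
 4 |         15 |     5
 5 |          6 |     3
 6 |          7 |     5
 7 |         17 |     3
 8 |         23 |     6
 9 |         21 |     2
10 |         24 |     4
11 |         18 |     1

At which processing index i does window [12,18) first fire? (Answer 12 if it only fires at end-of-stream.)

i=0 t=12 v=4: → [12,18),[11,17),[10,16),[9,15),[8,14),[7,13); WM=−∞
i=1 t=13 v=6: → [13,19),[12,18),[11,17),[10,16),[9,15),[8,14); WM=−∞
i=2 t=15 v=2: → [15,21),[14,20),[13,19),[12,18),[11,17),[10,16); WM=12
i=3 t=10 v=9: → [10,16),[9,15),[8,14),[7,13),[6,12),[5,11); WM=12; [5,11) fires=1 [6,12) fires=1
i=4 t=15 v=5: → [15,21),[14,20),[13,19),[12,18),[11,17),[10,16); WM=12
i=5 t=6 v=3: DROP (t<12-4); WM=12
i=6 t=7 v=5: DROP (t<12-4); WM=12
i=7 t=17 v=3: → [17,23),[16,22),[15,21),[14,20),[13,19),[12,18); WM=12
i=8 t=23 v=6: → [23,29),[22,28),[21,27),[20,26),[19,25),[18,24); WM=20; [7,13) fires=2 [8,14) fires=3 [9,15) fires=3 [10,16) fires=5 [11,17) fires=4 [12,18) fires=5 [13,19) fires=4 [14,20) fires=3
i=9 t=21 v=2: → [21,27),[20,26),[19,25),[18,24),[17,23),[16,22); WM=20
i=10 t=24 v=4: → [24,30),[23,29),[22,28),[21,27),[20,26),[19,25); WM=20
i=11 t=18 v=1: → [18,24),[17,23),[16,22),[15,21),[14,20),[13,19); WM=21; [15,21) fires=4

8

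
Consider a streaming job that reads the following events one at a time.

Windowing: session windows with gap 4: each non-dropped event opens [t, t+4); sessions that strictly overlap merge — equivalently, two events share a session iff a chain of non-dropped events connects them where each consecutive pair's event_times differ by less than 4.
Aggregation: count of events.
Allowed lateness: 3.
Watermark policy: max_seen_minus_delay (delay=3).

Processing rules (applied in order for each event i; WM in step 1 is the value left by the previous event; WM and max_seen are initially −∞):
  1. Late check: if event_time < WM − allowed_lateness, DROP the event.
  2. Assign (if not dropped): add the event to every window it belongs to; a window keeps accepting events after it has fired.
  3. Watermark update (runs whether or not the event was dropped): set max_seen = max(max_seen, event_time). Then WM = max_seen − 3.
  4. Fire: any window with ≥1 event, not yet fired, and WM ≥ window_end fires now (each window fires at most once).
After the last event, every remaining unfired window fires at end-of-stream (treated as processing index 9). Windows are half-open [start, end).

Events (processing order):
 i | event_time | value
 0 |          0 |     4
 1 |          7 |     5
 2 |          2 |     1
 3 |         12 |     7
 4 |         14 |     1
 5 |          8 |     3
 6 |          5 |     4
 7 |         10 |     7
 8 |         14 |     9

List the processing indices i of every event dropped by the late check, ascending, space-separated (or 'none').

6

i=0 t=0 v=4: → [0,4); WM=-3
i=1 t=7 v=5: → [7,11); WM=4
i=2 t=2 v=1: → [0,6); WM=4
i=3 t=12 v=7: → [12,16); WM=9
i=4 t=14 v=1: → [12,18); WM=11
i=5 t=8 v=3: → [7,12); WM=11
i=6 t=5 v=4: DROP (t<11-3); WM=11
i=7 t=10 v=7: → [7,18); WM=11
i=8 t=14 v=9: → [7,18); WM=11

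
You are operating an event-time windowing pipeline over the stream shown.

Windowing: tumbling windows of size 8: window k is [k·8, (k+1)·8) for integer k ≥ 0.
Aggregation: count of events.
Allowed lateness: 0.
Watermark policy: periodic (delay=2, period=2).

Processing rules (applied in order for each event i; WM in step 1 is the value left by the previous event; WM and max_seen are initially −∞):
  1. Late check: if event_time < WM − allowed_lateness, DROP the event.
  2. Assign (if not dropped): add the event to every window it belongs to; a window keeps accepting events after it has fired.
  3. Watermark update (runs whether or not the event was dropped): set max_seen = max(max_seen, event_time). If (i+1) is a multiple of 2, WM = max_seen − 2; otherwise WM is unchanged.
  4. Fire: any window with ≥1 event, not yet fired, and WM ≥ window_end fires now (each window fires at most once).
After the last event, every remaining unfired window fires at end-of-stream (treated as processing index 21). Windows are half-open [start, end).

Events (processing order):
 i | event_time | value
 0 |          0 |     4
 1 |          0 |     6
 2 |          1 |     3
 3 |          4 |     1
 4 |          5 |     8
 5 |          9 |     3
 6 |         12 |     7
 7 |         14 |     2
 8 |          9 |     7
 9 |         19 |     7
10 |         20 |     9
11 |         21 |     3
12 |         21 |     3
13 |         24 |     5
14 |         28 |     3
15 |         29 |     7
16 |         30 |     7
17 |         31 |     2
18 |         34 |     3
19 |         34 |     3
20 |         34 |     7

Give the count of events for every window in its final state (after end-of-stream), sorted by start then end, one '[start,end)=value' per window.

[0,8)=5 [8,16)=3 [16,24)=4 [24,32)=5 [32,40)=3

i=0 t=0 v=4: → [0,8); WM=−∞
i=1 t=0 v=6: → [0,8); WM=-2
i=2 t=1 v=3: → [0,8); WM=-2
i=3 t=4 v=1: → [0,8); WM=2
i=4 t=5 v=8: → [0,8); WM=2
i=5 t=9 v=3: → [8,16); WM=7
i=6 t=12 v=7: → [8,16); WM=7
i=7 t=14 v=2: → [8,16); WM=12; [0,8) fires=5
i=8 t=9 v=7: DROP (t<12-0); WM=12
i=9 t=19 v=7: → [16,24); WM=17; [8,16) fires=3
i=10 t=20 v=9: → [16,24); WM=17
i=11 t=21 v=3: → [16,24); WM=19
i=12 t=21 v=3: → [16,24); WM=19
i=13 t=24 v=5: → [24,32); WM=22
i=14 t=28 v=3: → [24,32); WM=22
i=15 t=29 v=7: → [24,32); WM=27; [16,24) fires=4
i=16 t=30 v=7: → [24,32); WM=27
i=17 t=31 v=2: → [24,32); WM=29
i=18 t=34 v=3: → [32,40); WM=29
i=19 t=34 v=3: → [32,40); WM=32; [24,32) fires=5
i=20 t=34 v=7: → [32,40); WM=32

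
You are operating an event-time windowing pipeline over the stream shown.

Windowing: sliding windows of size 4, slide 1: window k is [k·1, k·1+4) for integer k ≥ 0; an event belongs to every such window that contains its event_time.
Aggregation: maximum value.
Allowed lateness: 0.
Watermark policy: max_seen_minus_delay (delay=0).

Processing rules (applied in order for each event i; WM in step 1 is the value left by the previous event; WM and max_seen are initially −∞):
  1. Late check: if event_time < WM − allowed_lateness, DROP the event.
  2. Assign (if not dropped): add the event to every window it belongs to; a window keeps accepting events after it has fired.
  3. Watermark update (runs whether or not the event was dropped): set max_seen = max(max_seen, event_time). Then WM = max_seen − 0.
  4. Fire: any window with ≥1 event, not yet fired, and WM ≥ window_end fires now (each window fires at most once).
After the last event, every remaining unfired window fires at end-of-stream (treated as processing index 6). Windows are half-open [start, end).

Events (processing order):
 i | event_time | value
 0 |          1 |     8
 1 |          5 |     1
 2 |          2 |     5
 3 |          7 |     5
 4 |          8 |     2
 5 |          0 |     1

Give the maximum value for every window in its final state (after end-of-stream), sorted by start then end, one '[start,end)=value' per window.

i=0 t=1 v=8: → [1,5),[0,4); WM=1
i=1 t=5 v=1: → [5,9),[4,8),[3,7),[2,6); WM=5; [0,4) fires=8 [1,5) fires=8
i=2 t=2 v=5: DROP (t<5-0); WM=5
i=3 t=7 v=5: → [7,11),[6,10),[5,9),[4,8); WM=7; [2,6) fires=1 [3,7) fires=1
i=4 t=8 v=2: → [8,12),[7,11),[6,10),[5,9); WM=8; [4,8) fires=5
i=5 t=0 v=1: DROP (t<8-0); WM=8

[0,4)=8 [1,5)=8 [2,6)=1 [3,7)=1 [4,8)=5 [5,9)=5 [6,10)=5 [7,11)=5 [8,12)=2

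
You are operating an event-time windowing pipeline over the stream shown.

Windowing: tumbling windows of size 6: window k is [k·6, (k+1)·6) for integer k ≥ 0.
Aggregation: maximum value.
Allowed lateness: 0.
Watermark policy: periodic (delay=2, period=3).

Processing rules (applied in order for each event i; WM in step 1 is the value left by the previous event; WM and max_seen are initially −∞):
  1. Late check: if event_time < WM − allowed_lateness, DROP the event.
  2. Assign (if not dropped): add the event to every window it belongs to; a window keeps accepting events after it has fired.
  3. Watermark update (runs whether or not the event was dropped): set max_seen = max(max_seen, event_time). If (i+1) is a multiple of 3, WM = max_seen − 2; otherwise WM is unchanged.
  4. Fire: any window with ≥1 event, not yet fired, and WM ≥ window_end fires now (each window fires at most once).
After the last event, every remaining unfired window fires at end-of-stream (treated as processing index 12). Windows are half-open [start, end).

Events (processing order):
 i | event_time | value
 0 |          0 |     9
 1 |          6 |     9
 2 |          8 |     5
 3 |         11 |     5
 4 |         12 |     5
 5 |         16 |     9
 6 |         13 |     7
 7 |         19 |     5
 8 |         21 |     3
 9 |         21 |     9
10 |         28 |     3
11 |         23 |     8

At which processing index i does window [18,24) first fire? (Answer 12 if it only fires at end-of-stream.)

11

i=0 t=0 v=9: → [0,6); WM=−∞
i=1 t=6 v=9: → [6,12); WM=−∞
i=2 t=8 v=5: → [6,12); WM=6; [0,6) fires=9
i=3 t=11 v=5: → [6,12); WM=6
i=4 t=12 v=5: → [12,18); WM=6
i=5 t=16 v=9: → [12,18); WM=14; [6,12) fires=9
i=6 t=13 v=7: DROP (t<14-0); WM=14
i=7 t=19 v=5: → [18,24); WM=14
i=8 t=21 v=3: → [18,24); WM=19; [12,18) fires=9
i=9 t=21 v=9: → [18,24); WM=19
i=10 t=28 v=3: → [24,30); WM=19
i=11 t=23 v=8: → [18,24); WM=26; [18,24) fires=9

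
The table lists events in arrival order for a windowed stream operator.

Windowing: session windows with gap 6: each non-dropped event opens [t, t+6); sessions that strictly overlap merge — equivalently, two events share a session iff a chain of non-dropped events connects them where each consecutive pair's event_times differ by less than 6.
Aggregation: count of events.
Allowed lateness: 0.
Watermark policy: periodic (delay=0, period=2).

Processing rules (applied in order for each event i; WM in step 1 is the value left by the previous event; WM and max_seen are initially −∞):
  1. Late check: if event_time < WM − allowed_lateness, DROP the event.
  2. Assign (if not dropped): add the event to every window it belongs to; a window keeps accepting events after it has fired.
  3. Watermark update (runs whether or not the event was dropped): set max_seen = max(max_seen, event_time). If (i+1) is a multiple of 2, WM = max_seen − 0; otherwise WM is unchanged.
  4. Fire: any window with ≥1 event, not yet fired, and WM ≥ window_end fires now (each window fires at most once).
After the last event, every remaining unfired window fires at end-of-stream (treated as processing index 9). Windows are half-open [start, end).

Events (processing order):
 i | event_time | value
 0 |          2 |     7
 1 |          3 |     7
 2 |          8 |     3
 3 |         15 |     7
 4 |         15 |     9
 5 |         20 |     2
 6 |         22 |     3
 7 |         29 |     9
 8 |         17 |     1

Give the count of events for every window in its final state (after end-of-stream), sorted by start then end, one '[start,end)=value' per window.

[2,14)=3 [15,28)=4 [29,35)=1

i=0 t=2 v=7: → [2,8); WM=−∞
i=1 t=3 v=7: → [2,9); WM=3
i=2 t=8 v=3: → [2,14); WM=3
i=3 t=15 v=7: → [15,21); WM=15
i=4 t=15 v=9: → [15,21); WM=15
i=5 t=20 v=2: → [15,26); WM=20
i=6 t=22 v=3: → [15,28); WM=20
i=7 t=29 v=9: → [29,35); WM=29
i=8 t=17 v=1: DROP (t<29-0); WM=29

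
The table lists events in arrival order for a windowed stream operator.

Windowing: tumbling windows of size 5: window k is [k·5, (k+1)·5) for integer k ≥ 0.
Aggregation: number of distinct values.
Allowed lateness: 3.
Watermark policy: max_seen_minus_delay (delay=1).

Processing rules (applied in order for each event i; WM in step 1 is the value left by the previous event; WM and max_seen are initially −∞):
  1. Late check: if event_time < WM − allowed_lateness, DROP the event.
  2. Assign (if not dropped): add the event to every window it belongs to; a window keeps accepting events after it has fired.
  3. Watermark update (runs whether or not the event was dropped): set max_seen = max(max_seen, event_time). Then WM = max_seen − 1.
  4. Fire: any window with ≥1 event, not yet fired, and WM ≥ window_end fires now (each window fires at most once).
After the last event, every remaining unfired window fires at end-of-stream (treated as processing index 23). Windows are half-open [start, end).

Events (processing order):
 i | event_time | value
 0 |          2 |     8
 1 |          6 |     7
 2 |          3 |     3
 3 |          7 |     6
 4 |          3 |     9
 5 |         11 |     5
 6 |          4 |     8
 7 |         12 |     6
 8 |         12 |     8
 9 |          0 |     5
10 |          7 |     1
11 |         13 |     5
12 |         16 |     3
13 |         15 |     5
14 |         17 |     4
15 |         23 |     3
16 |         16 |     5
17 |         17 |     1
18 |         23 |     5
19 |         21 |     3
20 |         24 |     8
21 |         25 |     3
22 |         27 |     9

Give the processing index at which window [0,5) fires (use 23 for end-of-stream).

i=0 t=2 v=8: → [0,5); WM=1
i=1 t=6 v=7: → [5,10); WM=5; [0,5) fires=1
i=2 t=3 v=3: → [0,5); WM=5
i=3 t=7 v=6: → [5,10); WM=6
i=4 t=3 v=9: → [0,5); WM=6
i=5 t=11 v=5: → [10,15); WM=10; [5,10) fires=2
i=6 t=4 v=8: DROP (t<10-3); WM=10
i=7 t=12 v=6: → [10,15); WM=11
i=8 t=12 v=8: → [10,15); WM=11
i=9 t=0 v=5: DROP (t<11-3); WM=11
i=10 t=7 v=1: DROP (t<11-3); WM=11
i=11 t=13 v=5: → [10,15); WM=12
i=12 t=16 v=3: → [15,20); WM=15; [10,15) fires=3
i=13 t=15 v=5: → [15,20); WM=15
i=14 t=17 v=4: → [15,20); WM=16
i=15 t=23 v=3: → [20,25); WM=22; [15,20) fires=3
i=16 t=16 v=5: DROP (t<22-3); WM=22
i=17 t=17 v=1: DROP (t<22-3); WM=22
i=18 t=23 v=5: → [20,25); WM=22
i=19 t=21 v=3: → [20,25); WM=22
i=20 t=24 v=8: → [20,25); WM=23
i=21 t=25 v=3: → [25,30); WM=24
i=22 t=27 v=9: → [25,30); WM=26; [20,25) fires=3

1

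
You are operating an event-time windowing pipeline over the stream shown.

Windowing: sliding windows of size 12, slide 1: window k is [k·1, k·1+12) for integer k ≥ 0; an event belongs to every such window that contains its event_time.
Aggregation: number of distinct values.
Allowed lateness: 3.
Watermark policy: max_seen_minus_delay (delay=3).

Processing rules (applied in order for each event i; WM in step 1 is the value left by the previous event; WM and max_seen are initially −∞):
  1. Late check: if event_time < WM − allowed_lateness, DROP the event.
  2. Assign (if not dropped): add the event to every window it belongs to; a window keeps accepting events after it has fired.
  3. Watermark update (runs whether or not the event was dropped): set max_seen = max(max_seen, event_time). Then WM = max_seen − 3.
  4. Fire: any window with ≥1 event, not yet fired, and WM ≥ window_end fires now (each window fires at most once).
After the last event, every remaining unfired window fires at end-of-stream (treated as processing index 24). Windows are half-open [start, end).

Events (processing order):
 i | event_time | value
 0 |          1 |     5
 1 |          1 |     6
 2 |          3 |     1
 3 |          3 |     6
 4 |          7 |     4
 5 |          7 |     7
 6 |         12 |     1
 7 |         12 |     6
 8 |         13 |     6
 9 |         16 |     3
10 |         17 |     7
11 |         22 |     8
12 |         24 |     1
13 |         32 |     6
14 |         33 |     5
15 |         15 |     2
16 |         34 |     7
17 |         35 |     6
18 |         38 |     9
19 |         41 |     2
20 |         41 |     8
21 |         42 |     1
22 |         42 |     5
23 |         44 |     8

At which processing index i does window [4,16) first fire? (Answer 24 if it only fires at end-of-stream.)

11

i=0 t=1 v=5: → [1,13),[0,12); WM=-2
i=1 t=1 v=6: → [1,13),[0,12); WM=-2
i=2 t=3 v=1: → [3,15),[2,14),[1,13),[0,12); WM=0
i=3 t=3 v=6: → [3,15),[2,14),[1,13),[0,12); WM=0
i=4 t=7 v=4: → [7,19),[6,18),[5,17),[4,16),[3,15),[2,14),[1,13),[0,12); WM=4
i=5 t=7 v=7: → [7,19),[6,18),[5,17),[4,16),[3,15),[2,14),[1,13),[0,12); WM=4
i=6 t=12 v=1: → [12,24),[11,23),[10,22),[9,21),[8,20),[7,19),[6,18),[5,17),[4,16),[3,15),[2,14),[1,13); WM=9
i=7 t=12 v=6: → [12,24),[11,23),[10,22),[9,21),[8,20),[7,19),[6,18),[5,17),[4,16),[3,15),[2,14),[1,13); WM=9
i=8 t=13 v=6: → [13,25),[12,24),[11,23),[10,22),[9,21),[8,20),[7,19),[6,18),[5,17),[4,16),[3,15),[2,14); WM=10
i=9 t=16 v=3: → [16,28),[15,27),[14,26),[13,25),[12,24),[11,23),[10,22),[9,21),[8,20),[7,19),[6,18),[5,17); WM=13; [0,12) fires=5 [1,13) fires=5
i=10 t=17 v=7: → [17,29),[16,28),[15,27),[14,26),[13,25),[12,24),[11,23),[10,22),[9,21),[8,20),[7,19),[6,18); WM=14; [2,14) fires=4
i=11 t=22 v=8: → [22,34),[21,33),[20,32),[19,31),[18,30),[17,29),[16,28),[15,27),[14,26),[13,25),[12,24),[11,23); WM=19; [3,15) fires=4 [4,16) fires=4 [5,17) fires=5 [6,18) fires=5 [7,19) fires=5
i=12 t=24 v=1: → [24,36),[23,35),[22,34),[21,33),[20,32),[19,31),[18,30),[17,29),[16,28),[15,27),[14,26),[13,25); WM=21; [8,20) fires=4 [9,21) fires=4
i=13 t=32 v=6: → [32,44),[31,43),[30,42),[29,41),[28,40),[27,39),[26,38),[25,37),[24,36),[23,35),[22,34),[21,33); WM=29; [10,22) fires=4 [11,23) fires=5 [12,24) fires=5 [13,25) fires=5 [14,26) fires=4 [15,27) fires=4 [16,28) fires=4 [17,29) fires=3
i=14 t=33 v=5: → [33,45),[32,44),[31,43),[30,42),[29,41),[28,40),[27,39),[26,38),[25,37),[24,36),[23,35),[22,34); WM=30; [18,30) fires=2
i=15 t=15 v=2: DROP (t<30-3); WM=30
i=16 t=34 v=7: → [34,46),[33,45),[32,44),[31,43),[30,42),[29,41),[28,40),[27,39),[26,38),[25,37),[24,36),[23,35); WM=31; [19,31) fires=2
i=17 t=35 v=6: → [35,47),[34,46),[33,45),[32,44),[31,43),[30,42),[29,41),[28,40),[27,39),[26,38),[25,37),[24,36); WM=32; [20,32) fires=2
i=18 t=38 v=9: → [38,50),[37,49),[36,48),[35,47),[34,46),[33,45),[32,44),[31,43),[30,42),[29,41),[28,40),[27,39); WM=35; [21,33) fires=3 [22,34) fires=4 [23,35) fires=4
i=19 t=41 v=2: → [41,53),[40,52),[39,51),[38,50),[37,49),[36,48),[35,47),[34,46),[33,45),[32,44),[31,43),[30,42); WM=38; [24,36) fires=4 [25,37) fires=3 [26,38) fires=3
i=20 t=41 v=8: → [41,53),[40,52),[39,51),[38,50),[37,49),[36,48),[35,47),[34,46),[33,45),[32,44),[31,43),[30,42); WM=38
i=21 t=42 v=1: → [42,54),[41,53),[40,52),[39,51),[38,50),[37,49),[36,48),[35,47),[34,46),[33,45),[32,44),[31,43); WM=39; [27,39) fires=4
i=22 t=42 v=5: → [42,54),[41,53),[40,52),[39,51),[38,50),[37,49),[36,48),[35,47),[34,46),[33,45),[32,44),[31,43); WM=39
i=23 t=44 v=8: → [44,56),[43,55),[42,54),[41,53),[40,52),[39,51),[38,50),[37,49),[36,48),[35,47),[34,46),[33,45); WM=41; [28,40) fires=4 [29,41) fires=4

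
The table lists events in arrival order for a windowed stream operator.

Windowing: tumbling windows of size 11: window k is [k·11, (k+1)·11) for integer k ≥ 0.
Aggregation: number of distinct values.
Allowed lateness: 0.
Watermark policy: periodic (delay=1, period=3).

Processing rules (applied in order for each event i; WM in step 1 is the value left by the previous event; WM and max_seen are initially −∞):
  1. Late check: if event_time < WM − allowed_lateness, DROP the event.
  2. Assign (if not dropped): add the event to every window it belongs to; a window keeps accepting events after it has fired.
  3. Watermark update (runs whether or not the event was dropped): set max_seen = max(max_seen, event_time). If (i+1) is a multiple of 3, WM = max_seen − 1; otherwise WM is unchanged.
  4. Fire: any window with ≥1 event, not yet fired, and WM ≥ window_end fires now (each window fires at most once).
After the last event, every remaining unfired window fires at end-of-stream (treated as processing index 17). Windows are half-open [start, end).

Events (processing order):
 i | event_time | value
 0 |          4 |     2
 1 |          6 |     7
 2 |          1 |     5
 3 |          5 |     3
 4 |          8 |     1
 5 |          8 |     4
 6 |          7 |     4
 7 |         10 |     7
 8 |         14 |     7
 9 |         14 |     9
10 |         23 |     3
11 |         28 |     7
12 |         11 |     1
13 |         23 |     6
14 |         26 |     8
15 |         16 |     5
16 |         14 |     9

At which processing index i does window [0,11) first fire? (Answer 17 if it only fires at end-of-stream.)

8

i=0 t=4 v=2: → [0,11); WM=−∞
i=1 t=6 v=7: → [0,11); WM=−∞
i=2 t=1 v=5: → [0,11); WM=5
i=3 t=5 v=3: → [0,11); WM=5
i=4 t=8 v=1: → [0,11); WM=5
i=5 t=8 v=4: → [0,11); WM=7
i=6 t=7 v=4: → [0,11); WM=7
i=7 t=10 v=7: → [0,11); WM=7
i=8 t=14 v=7: → [11,22); WM=13; [0,11) fires=6
i=9 t=14 v=9: → [11,22); WM=13
i=10 t=23 v=3: → [22,33); WM=13
i=11 t=28 v=7: → [22,33); WM=27; [11,22) fires=2
i=12 t=11 v=1: DROP (t<27-0); WM=27
i=13 t=23 v=6: DROP (t<27-0); WM=27
i=14 t=26 v=8: DROP (t<27-0); WM=27
i=15 t=16 v=5: DROP (t<27-0); WM=27
i=16 t=14 v=9: DROP (t<27-0); WM=27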